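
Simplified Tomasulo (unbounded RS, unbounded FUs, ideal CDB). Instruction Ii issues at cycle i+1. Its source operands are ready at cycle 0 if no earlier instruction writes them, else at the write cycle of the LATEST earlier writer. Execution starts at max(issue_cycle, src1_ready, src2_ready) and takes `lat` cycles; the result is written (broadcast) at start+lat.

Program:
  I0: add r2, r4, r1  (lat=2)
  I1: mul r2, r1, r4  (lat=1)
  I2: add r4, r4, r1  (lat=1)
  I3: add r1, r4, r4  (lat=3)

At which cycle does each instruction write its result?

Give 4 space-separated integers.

Answer: 3 3 4 7

Derivation:
I0 add r2: issue@1 deps=(None,None) exec_start@1 write@3
I1 mul r2: issue@2 deps=(None,None) exec_start@2 write@3
I2 add r4: issue@3 deps=(None,None) exec_start@3 write@4
I3 add r1: issue@4 deps=(2,2) exec_start@4 write@7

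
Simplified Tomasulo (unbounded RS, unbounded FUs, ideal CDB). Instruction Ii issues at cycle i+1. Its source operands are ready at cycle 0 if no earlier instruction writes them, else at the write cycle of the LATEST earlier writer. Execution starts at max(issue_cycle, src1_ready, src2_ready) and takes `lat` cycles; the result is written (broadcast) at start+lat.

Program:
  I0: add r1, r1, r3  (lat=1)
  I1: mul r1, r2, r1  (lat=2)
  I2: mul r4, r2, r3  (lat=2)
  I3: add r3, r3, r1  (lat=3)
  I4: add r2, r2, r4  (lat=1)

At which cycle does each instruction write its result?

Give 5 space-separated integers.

Answer: 2 4 5 7 6

Derivation:
I0 add r1: issue@1 deps=(None,None) exec_start@1 write@2
I1 mul r1: issue@2 deps=(None,0) exec_start@2 write@4
I2 mul r4: issue@3 deps=(None,None) exec_start@3 write@5
I3 add r3: issue@4 deps=(None,1) exec_start@4 write@7
I4 add r2: issue@5 deps=(None,2) exec_start@5 write@6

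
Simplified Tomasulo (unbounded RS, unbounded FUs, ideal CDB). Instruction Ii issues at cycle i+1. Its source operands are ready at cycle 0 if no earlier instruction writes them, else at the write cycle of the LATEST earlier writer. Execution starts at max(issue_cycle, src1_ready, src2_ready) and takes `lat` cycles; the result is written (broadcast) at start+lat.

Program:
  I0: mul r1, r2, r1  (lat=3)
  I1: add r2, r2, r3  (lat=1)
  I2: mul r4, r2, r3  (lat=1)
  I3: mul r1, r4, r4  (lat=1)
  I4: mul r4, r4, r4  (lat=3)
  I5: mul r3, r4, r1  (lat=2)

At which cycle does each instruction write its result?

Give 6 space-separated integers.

I0 mul r1: issue@1 deps=(None,None) exec_start@1 write@4
I1 add r2: issue@2 deps=(None,None) exec_start@2 write@3
I2 mul r4: issue@3 deps=(1,None) exec_start@3 write@4
I3 mul r1: issue@4 deps=(2,2) exec_start@4 write@5
I4 mul r4: issue@5 deps=(2,2) exec_start@5 write@8
I5 mul r3: issue@6 deps=(4,3) exec_start@8 write@10

Answer: 4 3 4 5 8 10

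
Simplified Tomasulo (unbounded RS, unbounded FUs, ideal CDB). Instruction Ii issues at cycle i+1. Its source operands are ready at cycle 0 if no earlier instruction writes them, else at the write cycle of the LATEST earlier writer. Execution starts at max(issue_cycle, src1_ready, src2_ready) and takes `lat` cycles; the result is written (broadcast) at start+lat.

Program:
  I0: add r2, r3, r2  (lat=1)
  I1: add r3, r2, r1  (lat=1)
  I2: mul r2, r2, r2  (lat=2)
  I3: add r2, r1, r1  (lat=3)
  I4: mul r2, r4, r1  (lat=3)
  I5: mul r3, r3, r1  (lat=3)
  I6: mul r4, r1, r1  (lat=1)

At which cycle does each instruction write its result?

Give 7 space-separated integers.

I0 add r2: issue@1 deps=(None,None) exec_start@1 write@2
I1 add r3: issue@2 deps=(0,None) exec_start@2 write@3
I2 mul r2: issue@3 deps=(0,0) exec_start@3 write@5
I3 add r2: issue@4 deps=(None,None) exec_start@4 write@7
I4 mul r2: issue@5 deps=(None,None) exec_start@5 write@8
I5 mul r3: issue@6 deps=(1,None) exec_start@6 write@9
I6 mul r4: issue@7 deps=(None,None) exec_start@7 write@8

Answer: 2 3 5 7 8 9 8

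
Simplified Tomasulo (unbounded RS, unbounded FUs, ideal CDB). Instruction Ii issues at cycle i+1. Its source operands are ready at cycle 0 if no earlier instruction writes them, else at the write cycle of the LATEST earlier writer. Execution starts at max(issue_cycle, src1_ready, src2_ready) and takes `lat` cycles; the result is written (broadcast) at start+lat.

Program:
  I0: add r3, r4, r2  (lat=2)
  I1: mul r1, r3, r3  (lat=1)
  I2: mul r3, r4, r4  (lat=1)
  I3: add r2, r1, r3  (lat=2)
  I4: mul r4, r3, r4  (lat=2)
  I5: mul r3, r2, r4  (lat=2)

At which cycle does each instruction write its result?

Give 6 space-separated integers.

Answer: 3 4 4 6 7 9

Derivation:
I0 add r3: issue@1 deps=(None,None) exec_start@1 write@3
I1 mul r1: issue@2 deps=(0,0) exec_start@3 write@4
I2 mul r3: issue@3 deps=(None,None) exec_start@3 write@4
I3 add r2: issue@4 deps=(1,2) exec_start@4 write@6
I4 mul r4: issue@5 deps=(2,None) exec_start@5 write@7
I5 mul r3: issue@6 deps=(3,4) exec_start@7 write@9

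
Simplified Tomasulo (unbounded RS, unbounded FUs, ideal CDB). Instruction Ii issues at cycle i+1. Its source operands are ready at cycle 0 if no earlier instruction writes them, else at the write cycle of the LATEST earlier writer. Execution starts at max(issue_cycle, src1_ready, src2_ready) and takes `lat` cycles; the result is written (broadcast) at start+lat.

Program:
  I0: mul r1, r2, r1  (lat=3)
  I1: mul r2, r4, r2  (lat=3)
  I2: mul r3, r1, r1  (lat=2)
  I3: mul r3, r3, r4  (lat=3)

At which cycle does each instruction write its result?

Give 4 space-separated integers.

Answer: 4 5 6 9

Derivation:
I0 mul r1: issue@1 deps=(None,None) exec_start@1 write@4
I1 mul r2: issue@2 deps=(None,None) exec_start@2 write@5
I2 mul r3: issue@3 deps=(0,0) exec_start@4 write@6
I3 mul r3: issue@4 deps=(2,None) exec_start@6 write@9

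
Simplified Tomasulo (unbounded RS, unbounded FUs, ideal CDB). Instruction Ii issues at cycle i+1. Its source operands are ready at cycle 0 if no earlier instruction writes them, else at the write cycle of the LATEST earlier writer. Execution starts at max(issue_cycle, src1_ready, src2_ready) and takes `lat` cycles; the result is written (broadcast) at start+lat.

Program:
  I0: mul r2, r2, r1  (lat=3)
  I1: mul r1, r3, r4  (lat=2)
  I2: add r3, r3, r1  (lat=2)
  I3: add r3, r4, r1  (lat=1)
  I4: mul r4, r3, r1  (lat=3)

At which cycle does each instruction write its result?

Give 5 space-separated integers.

I0 mul r2: issue@1 deps=(None,None) exec_start@1 write@4
I1 mul r1: issue@2 deps=(None,None) exec_start@2 write@4
I2 add r3: issue@3 deps=(None,1) exec_start@4 write@6
I3 add r3: issue@4 deps=(None,1) exec_start@4 write@5
I4 mul r4: issue@5 deps=(3,1) exec_start@5 write@8

Answer: 4 4 6 5 8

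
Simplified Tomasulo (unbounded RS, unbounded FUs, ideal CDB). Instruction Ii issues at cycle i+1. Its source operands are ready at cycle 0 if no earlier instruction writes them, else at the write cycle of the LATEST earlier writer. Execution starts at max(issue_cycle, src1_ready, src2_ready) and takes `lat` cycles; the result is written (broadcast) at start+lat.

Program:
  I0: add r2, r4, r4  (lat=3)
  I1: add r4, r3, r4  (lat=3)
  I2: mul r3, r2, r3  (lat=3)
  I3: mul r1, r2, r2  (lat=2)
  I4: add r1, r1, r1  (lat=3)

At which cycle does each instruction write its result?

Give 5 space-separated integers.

I0 add r2: issue@1 deps=(None,None) exec_start@1 write@4
I1 add r4: issue@2 deps=(None,None) exec_start@2 write@5
I2 mul r3: issue@3 deps=(0,None) exec_start@4 write@7
I3 mul r1: issue@4 deps=(0,0) exec_start@4 write@6
I4 add r1: issue@5 deps=(3,3) exec_start@6 write@9

Answer: 4 5 7 6 9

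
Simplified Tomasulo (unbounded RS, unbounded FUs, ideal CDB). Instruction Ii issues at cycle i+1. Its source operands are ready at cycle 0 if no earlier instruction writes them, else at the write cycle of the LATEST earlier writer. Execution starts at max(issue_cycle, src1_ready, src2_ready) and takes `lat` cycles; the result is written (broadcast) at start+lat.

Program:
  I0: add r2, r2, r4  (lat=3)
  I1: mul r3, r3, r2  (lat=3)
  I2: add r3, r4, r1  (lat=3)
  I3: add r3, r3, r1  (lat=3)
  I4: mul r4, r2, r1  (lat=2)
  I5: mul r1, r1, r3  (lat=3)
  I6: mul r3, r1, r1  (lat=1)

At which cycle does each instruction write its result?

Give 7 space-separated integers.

Answer: 4 7 6 9 7 12 13

Derivation:
I0 add r2: issue@1 deps=(None,None) exec_start@1 write@4
I1 mul r3: issue@2 deps=(None,0) exec_start@4 write@7
I2 add r3: issue@3 deps=(None,None) exec_start@3 write@6
I3 add r3: issue@4 deps=(2,None) exec_start@6 write@9
I4 mul r4: issue@5 deps=(0,None) exec_start@5 write@7
I5 mul r1: issue@6 deps=(None,3) exec_start@9 write@12
I6 mul r3: issue@7 deps=(5,5) exec_start@12 write@13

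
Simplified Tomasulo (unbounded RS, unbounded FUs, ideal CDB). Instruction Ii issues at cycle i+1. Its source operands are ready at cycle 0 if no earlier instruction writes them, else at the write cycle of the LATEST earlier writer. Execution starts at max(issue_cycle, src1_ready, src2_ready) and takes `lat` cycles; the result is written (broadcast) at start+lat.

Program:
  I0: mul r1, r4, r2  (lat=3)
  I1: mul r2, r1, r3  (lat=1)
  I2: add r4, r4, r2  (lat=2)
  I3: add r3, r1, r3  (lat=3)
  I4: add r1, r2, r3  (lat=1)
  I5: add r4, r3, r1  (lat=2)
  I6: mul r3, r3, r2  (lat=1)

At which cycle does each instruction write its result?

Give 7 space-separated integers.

Answer: 4 5 7 7 8 10 8

Derivation:
I0 mul r1: issue@1 deps=(None,None) exec_start@1 write@4
I1 mul r2: issue@2 deps=(0,None) exec_start@4 write@5
I2 add r4: issue@3 deps=(None,1) exec_start@5 write@7
I3 add r3: issue@4 deps=(0,None) exec_start@4 write@7
I4 add r1: issue@5 deps=(1,3) exec_start@7 write@8
I5 add r4: issue@6 deps=(3,4) exec_start@8 write@10
I6 mul r3: issue@7 deps=(3,1) exec_start@7 write@8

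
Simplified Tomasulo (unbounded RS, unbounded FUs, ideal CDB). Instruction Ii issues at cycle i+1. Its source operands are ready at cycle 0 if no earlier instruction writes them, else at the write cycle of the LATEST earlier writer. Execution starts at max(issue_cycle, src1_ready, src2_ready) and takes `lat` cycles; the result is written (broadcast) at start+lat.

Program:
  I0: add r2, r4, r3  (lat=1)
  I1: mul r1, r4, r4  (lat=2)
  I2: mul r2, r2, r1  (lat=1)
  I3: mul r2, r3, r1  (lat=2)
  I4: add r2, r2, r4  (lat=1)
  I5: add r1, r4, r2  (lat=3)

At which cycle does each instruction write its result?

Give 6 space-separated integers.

Answer: 2 4 5 6 7 10

Derivation:
I0 add r2: issue@1 deps=(None,None) exec_start@1 write@2
I1 mul r1: issue@2 deps=(None,None) exec_start@2 write@4
I2 mul r2: issue@3 deps=(0,1) exec_start@4 write@5
I3 mul r2: issue@4 deps=(None,1) exec_start@4 write@6
I4 add r2: issue@5 deps=(3,None) exec_start@6 write@7
I5 add r1: issue@6 deps=(None,4) exec_start@7 write@10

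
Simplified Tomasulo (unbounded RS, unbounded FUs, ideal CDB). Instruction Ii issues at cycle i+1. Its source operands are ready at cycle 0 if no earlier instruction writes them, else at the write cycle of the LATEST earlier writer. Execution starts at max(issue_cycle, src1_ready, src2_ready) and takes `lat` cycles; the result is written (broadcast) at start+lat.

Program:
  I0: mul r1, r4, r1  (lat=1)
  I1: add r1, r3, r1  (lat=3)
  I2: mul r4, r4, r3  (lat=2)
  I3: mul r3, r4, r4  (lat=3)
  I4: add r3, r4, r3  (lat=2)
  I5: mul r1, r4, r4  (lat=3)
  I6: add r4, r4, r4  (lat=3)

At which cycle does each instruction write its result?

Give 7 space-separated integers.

Answer: 2 5 5 8 10 9 10

Derivation:
I0 mul r1: issue@1 deps=(None,None) exec_start@1 write@2
I1 add r1: issue@2 deps=(None,0) exec_start@2 write@5
I2 mul r4: issue@3 deps=(None,None) exec_start@3 write@5
I3 mul r3: issue@4 deps=(2,2) exec_start@5 write@8
I4 add r3: issue@5 deps=(2,3) exec_start@8 write@10
I5 mul r1: issue@6 deps=(2,2) exec_start@6 write@9
I6 add r4: issue@7 deps=(2,2) exec_start@7 write@10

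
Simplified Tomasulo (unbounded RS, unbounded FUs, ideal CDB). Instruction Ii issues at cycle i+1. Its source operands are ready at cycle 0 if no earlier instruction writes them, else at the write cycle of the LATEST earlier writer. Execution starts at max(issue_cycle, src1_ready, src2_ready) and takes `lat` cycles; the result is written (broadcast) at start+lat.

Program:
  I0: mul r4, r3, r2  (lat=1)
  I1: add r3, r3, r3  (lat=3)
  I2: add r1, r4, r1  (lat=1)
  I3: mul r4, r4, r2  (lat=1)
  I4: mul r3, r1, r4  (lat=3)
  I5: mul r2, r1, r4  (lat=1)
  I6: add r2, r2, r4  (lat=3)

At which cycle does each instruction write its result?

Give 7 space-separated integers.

Answer: 2 5 4 5 8 7 10

Derivation:
I0 mul r4: issue@1 deps=(None,None) exec_start@1 write@2
I1 add r3: issue@2 deps=(None,None) exec_start@2 write@5
I2 add r1: issue@3 deps=(0,None) exec_start@3 write@4
I3 mul r4: issue@4 deps=(0,None) exec_start@4 write@5
I4 mul r3: issue@5 deps=(2,3) exec_start@5 write@8
I5 mul r2: issue@6 deps=(2,3) exec_start@6 write@7
I6 add r2: issue@7 deps=(5,3) exec_start@7 write@10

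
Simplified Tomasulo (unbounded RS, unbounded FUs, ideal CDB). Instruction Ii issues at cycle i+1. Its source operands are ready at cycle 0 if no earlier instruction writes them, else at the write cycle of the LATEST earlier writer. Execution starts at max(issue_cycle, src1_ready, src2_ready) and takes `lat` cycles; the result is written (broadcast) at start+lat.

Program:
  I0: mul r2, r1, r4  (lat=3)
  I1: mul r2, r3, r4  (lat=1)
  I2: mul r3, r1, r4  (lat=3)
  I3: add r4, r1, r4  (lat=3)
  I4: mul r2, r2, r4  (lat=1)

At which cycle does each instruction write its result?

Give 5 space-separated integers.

Answer: 4 3 6 7 8

Derivation:
I0 mul r2: issue@1 deps=(None,None) exec_start@1 write@4
I1 mul r2: issue@2 deps=(None,None) exec_start@2 write@3
I2 mul r3: issue@3 deps=(None,None) exec_start@3 write@6
I3 add r4: issue@4 deps=(None,None) exec_start@4 write@7
I4 mul r2: issue@5 deps=(1,3) exec_start@7 write@8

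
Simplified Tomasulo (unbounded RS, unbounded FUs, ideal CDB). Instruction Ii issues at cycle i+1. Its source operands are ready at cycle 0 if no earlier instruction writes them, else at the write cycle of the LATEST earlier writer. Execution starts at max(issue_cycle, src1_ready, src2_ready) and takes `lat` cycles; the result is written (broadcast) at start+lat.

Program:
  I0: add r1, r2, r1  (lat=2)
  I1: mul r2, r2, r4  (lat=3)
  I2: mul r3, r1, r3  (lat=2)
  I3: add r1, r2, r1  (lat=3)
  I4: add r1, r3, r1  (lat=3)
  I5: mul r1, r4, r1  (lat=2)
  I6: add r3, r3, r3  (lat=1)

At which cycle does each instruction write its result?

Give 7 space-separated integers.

Answer: 3 5 5 8 11 13 8

Derivation:
I0 add r1: issue@1 deps=(None,None) exec_start@1 write@3
I1 mul r2: issue@2 deps=(None,None) exec_start@2 write@5
I2 mul r3: issue@3 deps=(0,None) exec_start@3 write@5
I3 add r1: issue@4 deps=(1,0) exec_start@5 write@8
I4 add r1: issue@5 deps=(2,3) exec_start@8 write@11
I5 mul r1: issue@6 deps=(None,4) exec_start@11 write@13
I6 add r3: issue@7 deps=(2,2) exec_start@7 write@8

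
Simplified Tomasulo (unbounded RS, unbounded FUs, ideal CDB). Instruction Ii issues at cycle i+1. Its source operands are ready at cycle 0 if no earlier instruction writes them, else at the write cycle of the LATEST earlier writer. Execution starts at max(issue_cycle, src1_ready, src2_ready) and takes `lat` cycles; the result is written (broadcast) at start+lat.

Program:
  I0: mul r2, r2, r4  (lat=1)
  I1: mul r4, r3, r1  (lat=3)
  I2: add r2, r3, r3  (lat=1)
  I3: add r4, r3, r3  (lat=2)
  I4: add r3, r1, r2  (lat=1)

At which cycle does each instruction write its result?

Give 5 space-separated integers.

I0 mul r2: issue@1 deps=(None,None) exec_start@1 write@2
I1 mul r4: issue@2 deps=(None,None) exec_start@2 write@5
I2 add r2: issue@3 deps=(None,None) exec_start@3 write@4
I3 add r4: issue@4 deps=(None,None) exec_start@4 write@6
I4 add r3: issue@5 deps=(None,2) exec_start@5 write@6

Answer: 2 5 4 6 6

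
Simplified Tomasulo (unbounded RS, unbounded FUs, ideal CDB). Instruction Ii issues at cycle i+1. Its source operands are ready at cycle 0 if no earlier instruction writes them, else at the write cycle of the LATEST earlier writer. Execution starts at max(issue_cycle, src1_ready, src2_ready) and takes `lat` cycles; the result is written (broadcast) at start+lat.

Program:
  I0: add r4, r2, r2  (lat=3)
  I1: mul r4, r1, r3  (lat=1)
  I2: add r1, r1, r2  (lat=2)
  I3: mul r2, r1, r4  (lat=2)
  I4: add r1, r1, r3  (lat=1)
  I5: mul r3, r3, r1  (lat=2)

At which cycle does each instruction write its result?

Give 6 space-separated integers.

I0 add r4: issue@1 deps=(None,None) exec_start@1 write@4
I1 mul r4: issue@2 deps=(None,None) exec_start@2 write@3
I2 add r1: issue@3 deps=(None,None) exec_start@3 write@5
I3 mul r2: issue@4 deps=(2,1) exec_start@5 write@7
I4 add r1: issue@5 deps=(2,None) exec_start@5 write@6
I5 mul r3: issue@6 deps=(None,4) exec_start@6 write@8

Answer: 4 3 5 7 6 8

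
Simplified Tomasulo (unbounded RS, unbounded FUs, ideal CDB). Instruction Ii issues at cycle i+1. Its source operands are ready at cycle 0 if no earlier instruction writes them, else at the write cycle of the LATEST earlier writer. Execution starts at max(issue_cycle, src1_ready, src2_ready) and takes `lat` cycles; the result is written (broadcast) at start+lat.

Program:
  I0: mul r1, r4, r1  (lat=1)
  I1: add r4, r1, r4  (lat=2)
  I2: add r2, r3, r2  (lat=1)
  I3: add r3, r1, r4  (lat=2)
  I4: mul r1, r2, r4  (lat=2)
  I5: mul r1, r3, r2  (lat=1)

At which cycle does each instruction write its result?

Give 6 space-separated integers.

I0 mul r1: issue@1 deps=(None,None) exec_start@1 write@2
I1 add r4: issue@2 deps=(0,None) exec_start@2 write@4
I2 add r2: issue@3 deps=(None,None) exec_start@3 write@4
I3 add r3: issue@4 deps=(0,1) exec_start@4 write@6
I4 mul r1: issue@5 deps=(2,1) exec_start@5 write@7
I5 mul r1: issue@6 deps=(3,2) exec_start@6 write@7

Answer: 2 4 4 6 7 7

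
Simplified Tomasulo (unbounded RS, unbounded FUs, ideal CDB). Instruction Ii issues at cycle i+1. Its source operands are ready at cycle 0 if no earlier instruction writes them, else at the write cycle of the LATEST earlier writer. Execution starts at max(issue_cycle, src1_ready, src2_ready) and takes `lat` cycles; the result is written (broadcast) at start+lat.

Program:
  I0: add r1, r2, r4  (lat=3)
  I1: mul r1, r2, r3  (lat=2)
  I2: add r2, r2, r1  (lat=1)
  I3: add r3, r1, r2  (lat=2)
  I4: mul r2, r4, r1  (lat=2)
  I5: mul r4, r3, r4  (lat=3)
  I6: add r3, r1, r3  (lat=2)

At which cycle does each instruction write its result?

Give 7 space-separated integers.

Answer: 4 4 5 7 7 10 9

Derivation:
I0 add r1: issue@1 deps=(None,None) exec_start@1 write@4
I1 mul r1: issue@2 deps=(None,None) exec_start@2 write@4
I2 add r2: issue@3 deps=(None,1) exec_start@4 write@5
I3 add r3: issue@4 deps=(1,2) exec_start@5 write@7
I4 mul r2: issue@5 deps=(None,1) exec_start@5 write@7
I5 mul r4: issue@6 deps=(3,None) exec_start@7 write@10
I6 add r3: issue@7 deps=(1,3) exec_start@7 write@9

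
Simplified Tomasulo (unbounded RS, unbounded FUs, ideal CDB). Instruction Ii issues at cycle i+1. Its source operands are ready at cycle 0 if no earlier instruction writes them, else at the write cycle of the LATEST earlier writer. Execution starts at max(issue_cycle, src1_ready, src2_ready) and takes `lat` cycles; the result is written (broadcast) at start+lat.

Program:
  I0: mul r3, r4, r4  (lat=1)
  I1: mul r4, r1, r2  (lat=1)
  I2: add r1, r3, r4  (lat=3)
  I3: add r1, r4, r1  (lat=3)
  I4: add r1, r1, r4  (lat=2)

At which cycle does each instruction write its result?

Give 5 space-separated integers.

Answer: 2 3 6 9 11

Derivation:
I0 mul r3: issue@1 deps=(None,None) exec_start@1 write@2
I1 mul r4: issue@2 deps=(None,None) exec_start@2 write@3
I2 add r1: issue@3 deps=(0,1) exec_start@3 write@6
I3 add r1: issue@4 deps=(1,2) exec_start@6 write@9
I4 add r1: issue@5 deps=(3,1) exec_start@9 write@11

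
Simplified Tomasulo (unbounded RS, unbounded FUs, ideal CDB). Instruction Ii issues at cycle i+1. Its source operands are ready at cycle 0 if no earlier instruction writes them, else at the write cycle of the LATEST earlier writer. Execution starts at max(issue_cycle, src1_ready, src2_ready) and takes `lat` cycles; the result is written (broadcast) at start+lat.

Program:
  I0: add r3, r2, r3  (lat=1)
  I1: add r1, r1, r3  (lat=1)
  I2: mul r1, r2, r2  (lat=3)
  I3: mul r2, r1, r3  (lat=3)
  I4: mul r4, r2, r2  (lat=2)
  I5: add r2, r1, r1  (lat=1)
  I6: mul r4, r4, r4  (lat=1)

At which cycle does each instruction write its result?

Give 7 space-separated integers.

Answer: 2 3 6 9 11 7 12

Derivation:
I0 add r3: issue@1 deps=(None,None) exec_start@1 write@2
I1 add r1: issue@2 deps=(None,0) exec_start@2 write@3
I2 mul r1: issue@3 deps=(None,None) exec_start@3 write@6
I3 mul r2: issue@4 deps=(2,0) exec_start@6 write@9
I4 mul r4: issue@5 deps=(3,3) exec_start@9 write@11
I5 add r2: issue@6 deps=(2,2) exec_start@6 write@7
I6 mul r4: issue@7 deps=(4,4) exec_start@11 write@12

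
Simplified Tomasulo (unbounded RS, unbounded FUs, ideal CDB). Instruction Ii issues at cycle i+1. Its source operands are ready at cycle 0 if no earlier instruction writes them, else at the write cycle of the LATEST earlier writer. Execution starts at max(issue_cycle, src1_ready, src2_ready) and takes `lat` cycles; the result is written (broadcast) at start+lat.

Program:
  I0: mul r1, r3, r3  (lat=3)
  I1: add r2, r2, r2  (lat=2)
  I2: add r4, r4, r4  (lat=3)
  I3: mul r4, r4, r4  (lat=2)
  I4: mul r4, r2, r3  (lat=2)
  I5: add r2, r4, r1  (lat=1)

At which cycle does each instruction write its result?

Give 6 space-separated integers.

I0 mul r1: issue@1 deps=(None,None) exec_start@1 write@4
I1 add r2: issue@2 deps=(None,None) exec_start@2 write@4
I2 add r4: issue@3 deps=(None,None) exec_start@3 write@6
I3 mul r4: issue@4 deps=(2,2) exec_start@6 write@8
I4 mul r4: issue@5 deps=(1,None) exec_start@5 write@7
I5 add r2: issue@6 deps=(4,0) exec_start@7 write@8

Answer: 4 4 6 8 7 8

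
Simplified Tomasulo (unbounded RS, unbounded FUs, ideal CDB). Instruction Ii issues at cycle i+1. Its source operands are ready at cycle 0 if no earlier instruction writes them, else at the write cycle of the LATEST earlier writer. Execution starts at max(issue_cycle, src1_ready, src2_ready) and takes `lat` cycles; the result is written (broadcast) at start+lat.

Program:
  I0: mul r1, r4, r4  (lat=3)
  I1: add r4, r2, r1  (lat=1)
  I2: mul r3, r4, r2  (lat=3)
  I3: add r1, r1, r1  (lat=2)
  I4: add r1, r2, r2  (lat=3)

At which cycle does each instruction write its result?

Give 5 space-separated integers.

Answer: 4 5 8 6 8

Derivation:
I0 mul r1: issue@1 deps=(None,None) exec_start@1 write@4
I1 add r4: issue@2 deps=(None,0) exec_start@4 write@5
I2 mul r3: issue@3 deps=(1,None) exec_start@5 write@8
I3 add r1: issue@4 deps=(0,0) exec_start@4 write@6
I4 add r1: issue@5 deps=(None,None) exec_start@5 write@8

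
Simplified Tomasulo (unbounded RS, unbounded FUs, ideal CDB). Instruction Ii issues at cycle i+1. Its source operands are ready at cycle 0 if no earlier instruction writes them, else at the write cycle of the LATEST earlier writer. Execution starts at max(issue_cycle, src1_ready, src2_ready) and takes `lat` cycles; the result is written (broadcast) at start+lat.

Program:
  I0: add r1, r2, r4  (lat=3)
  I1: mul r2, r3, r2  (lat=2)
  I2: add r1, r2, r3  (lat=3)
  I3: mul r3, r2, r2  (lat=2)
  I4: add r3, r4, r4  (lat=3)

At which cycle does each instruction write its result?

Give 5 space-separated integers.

I0 add r1: issue@1 deps=(None,None) exec_start@1 write@4
I1 mul r2: issue@2 deps=(None,None) exec_start@2 write@4
I2 add r1: issue@3 deps=(1,None) exec_start@4 write@7
I3 mul r3: issue@4 deps=(1,1) exec_start@4 write@6
I4 add r3: issue@5 deps=(None,None) exec_start@5 write@8

Answer: 4 4 7 6 8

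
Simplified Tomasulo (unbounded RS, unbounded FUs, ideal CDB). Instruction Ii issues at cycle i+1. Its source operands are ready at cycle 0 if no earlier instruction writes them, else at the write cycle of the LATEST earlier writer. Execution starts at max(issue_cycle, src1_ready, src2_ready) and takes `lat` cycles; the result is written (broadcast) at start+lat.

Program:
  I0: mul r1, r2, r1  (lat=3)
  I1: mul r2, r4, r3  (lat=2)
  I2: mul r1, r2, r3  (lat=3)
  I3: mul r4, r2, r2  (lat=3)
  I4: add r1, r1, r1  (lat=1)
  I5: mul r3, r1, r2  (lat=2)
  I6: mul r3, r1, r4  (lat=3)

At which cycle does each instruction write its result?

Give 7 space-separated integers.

I0 mul r1: issue@1 deps=(None,None) exec_start@1 write@4
I1 mul r2: issue@2 deps=(None,None) exec_start@2 write@4
I2 mul r1: issue@3 deps=(1,None) exec_start@4 write@7
I3 mul r4: issue@4 deps=(1,1) exec_start@4 write@7
I4 add r1: issue@5 deps=(2,2) exec_start@7 write@8
I5 mul r3: issue@6 deps=(4,1) exec_start@8 write@10
I6 mul r3: issue@7 deps=(4,3) exec_start@8 write@11

Answer: 4 4 7 7 8 10 11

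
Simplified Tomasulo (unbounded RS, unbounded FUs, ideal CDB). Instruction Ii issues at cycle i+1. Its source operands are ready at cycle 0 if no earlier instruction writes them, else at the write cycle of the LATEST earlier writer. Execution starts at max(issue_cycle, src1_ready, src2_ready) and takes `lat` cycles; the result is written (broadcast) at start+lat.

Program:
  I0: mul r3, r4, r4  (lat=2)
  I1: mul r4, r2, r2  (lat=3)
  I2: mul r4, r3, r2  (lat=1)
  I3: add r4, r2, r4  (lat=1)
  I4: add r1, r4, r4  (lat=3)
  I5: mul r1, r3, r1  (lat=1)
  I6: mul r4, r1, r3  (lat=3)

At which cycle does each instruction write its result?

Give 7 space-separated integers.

Answer: 3 5 4 5 8 9 12

Derivation:
I0 mul r3: issue@1 deps=(None,None) exec_start@1 write@3
I1 mul r4: issue@2 deps=(None,None) exec_start@2 write@5
I2 mul r4: issue@3 deps=(0,None) exec_start@3 write@4
I3 add r4: issue@4 deps=(None,2) exec_start@4 write@5
I4 add r1: issue@5 deps=(3,3) exec_start@5 write@8
I5 mul r1: issue@6 deps=(0,4) exec_start@8 write@9
I6 mul r4: issue@7 deps=(5,0) exec_start@9 write@12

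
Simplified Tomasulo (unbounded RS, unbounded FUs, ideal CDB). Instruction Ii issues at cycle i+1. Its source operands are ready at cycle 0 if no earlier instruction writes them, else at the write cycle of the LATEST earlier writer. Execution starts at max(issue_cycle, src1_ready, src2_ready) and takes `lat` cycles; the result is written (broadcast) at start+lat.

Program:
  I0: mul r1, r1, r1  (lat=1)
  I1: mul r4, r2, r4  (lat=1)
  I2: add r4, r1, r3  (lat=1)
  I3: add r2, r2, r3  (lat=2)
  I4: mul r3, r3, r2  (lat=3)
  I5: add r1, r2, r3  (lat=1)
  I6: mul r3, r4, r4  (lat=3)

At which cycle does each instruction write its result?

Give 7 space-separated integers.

I0 mul r1: issue@1 deps=(None,None) exec_start@1 write@2
I1 mul r4: issue@2 deps=(None,None) exec_start@2 write@3
I2 add r4: issue@3 deps=(0,None) exec_start@3 write@4
I3 add r2: issue@4 deps=(None,None) exec_start@4 write@6
I4 mul r3: issue@5 deps=(None,3) exec_start@6 write@9
I5 add r1: issue@6 deps=(3,4) exec_start@9 write@10
I6 mul r3: issue@7 deps=(2,2) exec_start@7 write@10

Answer: 2 3 4 6 9 10 10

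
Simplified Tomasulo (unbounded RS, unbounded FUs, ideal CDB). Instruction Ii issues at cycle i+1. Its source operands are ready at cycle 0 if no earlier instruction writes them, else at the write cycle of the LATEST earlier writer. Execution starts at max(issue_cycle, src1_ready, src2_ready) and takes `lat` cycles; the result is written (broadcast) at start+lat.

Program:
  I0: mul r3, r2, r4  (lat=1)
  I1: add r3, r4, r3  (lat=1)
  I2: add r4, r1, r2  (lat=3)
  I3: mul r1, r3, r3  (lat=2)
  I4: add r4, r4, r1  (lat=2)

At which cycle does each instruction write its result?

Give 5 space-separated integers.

Answer: 2 3 6 6 8

Derivation:
I0 mul r3: issue@1 deps=(None,None) exec_start@1 write@2
I1 add r3: issue@2 deps=(None,0) exec_start@2 write@3
I2 add r4: issue@3 deps=(None,None) exec_start@3 write@6
I3 mul r1: issue@4 deps=(1,1) exec_start@4 write@6
I4 add r4: issue@5 deps=(2,3) exec_start@6 write@8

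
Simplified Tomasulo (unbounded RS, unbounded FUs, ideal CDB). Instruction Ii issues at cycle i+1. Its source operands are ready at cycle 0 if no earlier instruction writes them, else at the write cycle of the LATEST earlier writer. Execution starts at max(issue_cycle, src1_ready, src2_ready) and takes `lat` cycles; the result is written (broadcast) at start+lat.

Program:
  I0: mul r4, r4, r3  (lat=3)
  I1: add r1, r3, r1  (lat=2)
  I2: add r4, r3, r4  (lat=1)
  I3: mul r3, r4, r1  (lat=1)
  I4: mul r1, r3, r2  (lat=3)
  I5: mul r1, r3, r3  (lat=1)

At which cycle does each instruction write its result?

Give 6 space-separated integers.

I0 mul r4: issue@1 deps=(None,None) exec_start@1 write@4
I1 add r1: issue@2 deps=(None,None) exec_start@2 write@4
I2 add r4: issue@3 deps=(None,0) exec_start@4 write@5
I3 mul r3: issue@4 deps=(2,1) exec_start@5 write@6
I4 mul r1: issue@5 deps=(3,None) exec_start@6 write@9
I5 mul r1: issue@6 deps=(3,3) exec_start@6 write@7

Answer: 4 4 5 6 9 7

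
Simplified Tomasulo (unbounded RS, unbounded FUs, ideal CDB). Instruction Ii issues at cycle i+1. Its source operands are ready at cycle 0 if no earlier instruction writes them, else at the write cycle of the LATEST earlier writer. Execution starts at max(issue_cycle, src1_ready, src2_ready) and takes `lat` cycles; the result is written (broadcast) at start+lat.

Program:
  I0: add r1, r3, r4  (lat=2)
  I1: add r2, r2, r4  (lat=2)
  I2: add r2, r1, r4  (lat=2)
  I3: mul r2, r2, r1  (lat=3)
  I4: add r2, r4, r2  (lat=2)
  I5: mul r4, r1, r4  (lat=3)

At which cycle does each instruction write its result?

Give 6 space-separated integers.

Answer: 3 4 5 8 10 9

Derivation:
I0 add r1: issue@1 deps=(None,None) exec_start@1 write@3
I1 add r2: issue@2 deps=(None,None) exec_start@2 write@4
I2 add r2: issue@3 deps=(0,None) exec_start@3 write@5
I3 mul r2: issue@4 deps=(2,0) exec_start@5 write@8
I4 add r2: issue@5 deps=(None,3) exec_start@8 write@10
I5 mul r4: issue@6 deps=(0,None) exec_start@6 write@9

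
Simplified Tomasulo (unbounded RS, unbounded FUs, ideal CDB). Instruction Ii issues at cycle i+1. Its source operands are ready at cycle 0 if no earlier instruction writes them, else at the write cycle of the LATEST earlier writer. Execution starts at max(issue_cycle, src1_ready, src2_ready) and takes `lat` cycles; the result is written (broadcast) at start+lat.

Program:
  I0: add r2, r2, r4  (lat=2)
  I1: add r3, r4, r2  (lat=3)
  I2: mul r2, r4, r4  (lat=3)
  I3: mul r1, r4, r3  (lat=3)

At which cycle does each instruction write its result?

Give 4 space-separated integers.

I0 add r2: issue@1 deps=(None,None) exec_start@1 write@3
I1 add r3: issue@2 deps=(None,0) exec_start@3 write@6
I2 mul r2: issue@3 deps=(None,None) exec_start@3 write@6
I3 mul r1: issue@4 deps=(None,1) exec_start@6 write@9

Answer: 3 6 6 9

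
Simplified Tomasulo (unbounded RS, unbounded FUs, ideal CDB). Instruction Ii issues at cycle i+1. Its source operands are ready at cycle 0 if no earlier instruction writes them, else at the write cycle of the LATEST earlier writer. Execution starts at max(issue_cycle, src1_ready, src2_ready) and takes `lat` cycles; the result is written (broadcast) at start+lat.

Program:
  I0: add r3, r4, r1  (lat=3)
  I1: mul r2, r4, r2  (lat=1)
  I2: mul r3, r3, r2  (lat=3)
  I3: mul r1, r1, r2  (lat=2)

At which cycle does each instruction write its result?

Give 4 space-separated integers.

Answer: 4 3 7 6

Derivation:
I0 add r3: issue@1 deps=(None,None) exec_start@1 write@4
I1 mul r2: issue@2 deps=(None,None) exec_start@2 write@3
I2 mul r3: issue@3 deps=(0,1) exec_start@4 write@7
I3 mul r1: issue@4 deps=(None,1) exec_start@4 write@6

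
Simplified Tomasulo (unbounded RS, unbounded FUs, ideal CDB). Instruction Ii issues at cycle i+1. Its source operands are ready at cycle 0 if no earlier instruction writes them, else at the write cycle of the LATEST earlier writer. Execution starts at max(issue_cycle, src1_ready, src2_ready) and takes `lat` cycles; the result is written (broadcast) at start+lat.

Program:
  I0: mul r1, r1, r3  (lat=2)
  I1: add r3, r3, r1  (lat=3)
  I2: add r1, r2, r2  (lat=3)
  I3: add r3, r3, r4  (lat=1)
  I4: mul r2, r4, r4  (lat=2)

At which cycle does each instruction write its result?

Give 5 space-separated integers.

Answer: 3 6 6 7 7

Derivation:
I0 mul r1: issue@1 deps=(None,None) exec_start@1 write@3
I1 add r3: issue@2 deps=(None,0) exec_start@3 write@6
I2 add r1: issue@3 deps=(None,None) exec_start@3 write@6
I3 add r3: issue@4 deps=(1,None) exec_start@6 write@7
I4 mul r2: issue@5 deps=(None,None) exec_start@5 write@7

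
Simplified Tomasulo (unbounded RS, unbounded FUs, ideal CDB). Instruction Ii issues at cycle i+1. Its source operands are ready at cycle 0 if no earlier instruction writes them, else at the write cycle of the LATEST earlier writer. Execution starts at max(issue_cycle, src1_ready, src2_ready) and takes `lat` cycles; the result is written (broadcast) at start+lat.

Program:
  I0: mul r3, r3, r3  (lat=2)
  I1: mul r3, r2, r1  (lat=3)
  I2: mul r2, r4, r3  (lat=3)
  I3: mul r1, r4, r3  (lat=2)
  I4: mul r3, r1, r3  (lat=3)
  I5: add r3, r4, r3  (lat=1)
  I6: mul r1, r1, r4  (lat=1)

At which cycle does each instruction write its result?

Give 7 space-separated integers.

I0 mul r3: issue@1 deps=(None,None) exec_start@1 write@3
I1 mul r3: issue@2 deps=(None,None) exec_start@2 write@5
I2 mul r2: issue@3 deps=(None,1) exec_start@5 write@8
I3 mul r1: issue@4 deps=(None,1) exec_start@5 write@7
I4 mul r3: issue@5 deps=(3,1) exec_start@7 write@10
I5 add r3: issue@6 deps=(None,4) exec_start@10 write@11
I6 mul r1: issue@7 deps=(3,None) exec_start@7 write@8

Answer: 3 5 8 7 10 11 8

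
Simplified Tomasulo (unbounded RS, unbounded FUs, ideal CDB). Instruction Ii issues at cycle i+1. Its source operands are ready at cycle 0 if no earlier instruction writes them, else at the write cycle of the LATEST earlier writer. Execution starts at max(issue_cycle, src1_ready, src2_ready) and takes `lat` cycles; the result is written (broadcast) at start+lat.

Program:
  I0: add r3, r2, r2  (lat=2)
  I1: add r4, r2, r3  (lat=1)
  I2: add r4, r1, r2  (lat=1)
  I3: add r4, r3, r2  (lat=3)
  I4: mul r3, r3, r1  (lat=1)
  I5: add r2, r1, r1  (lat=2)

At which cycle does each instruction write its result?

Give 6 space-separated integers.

Answer: 3 4 4 7 6 8

Derivation:
I0 add r3: issue@1 deps=(None,None) exec_start@1 write@3
I1 add r4: issue@2 deps=(None,0) exec_start@3 write@4
I2 add r4: issue@3 deps=(None,None) exec_start@3 write@4
I3 add r4: issue@4 deps=(0,None) exec_start@4 write@7
I4 mul r3: issue@5 deps=(0,None) exec_start@5 write@6
I5 add r2: issue@6 deps=(None,None) exec_start@6 write@8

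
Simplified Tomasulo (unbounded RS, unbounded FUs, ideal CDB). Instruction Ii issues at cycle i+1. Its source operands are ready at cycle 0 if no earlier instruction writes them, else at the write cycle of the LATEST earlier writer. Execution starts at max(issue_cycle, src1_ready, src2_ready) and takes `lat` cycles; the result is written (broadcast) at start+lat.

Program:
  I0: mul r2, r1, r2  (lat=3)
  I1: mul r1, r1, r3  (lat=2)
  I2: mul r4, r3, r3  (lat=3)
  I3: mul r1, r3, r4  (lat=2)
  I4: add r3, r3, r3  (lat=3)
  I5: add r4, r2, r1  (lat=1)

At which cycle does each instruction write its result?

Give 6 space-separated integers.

I0 mul r2: issue@1 deps=(None,None) exec_start@1 write@4
I1 mul r1: issue@2 deps=(None,None) exec_start@2 write@4
I2 mul r4: issue@3 deps=(None,None) exec_start@3 write@6
I3 mul r1: issue@4 deps=(None,2) exec_start@6 write@8
I4 add r3: issue@5 deps=(None,None) exec_start@5 write@8
I5 add r4: issue@6 deps=(0,3) exec_start@8 write@9

Answer: 4 4 6 8 8 9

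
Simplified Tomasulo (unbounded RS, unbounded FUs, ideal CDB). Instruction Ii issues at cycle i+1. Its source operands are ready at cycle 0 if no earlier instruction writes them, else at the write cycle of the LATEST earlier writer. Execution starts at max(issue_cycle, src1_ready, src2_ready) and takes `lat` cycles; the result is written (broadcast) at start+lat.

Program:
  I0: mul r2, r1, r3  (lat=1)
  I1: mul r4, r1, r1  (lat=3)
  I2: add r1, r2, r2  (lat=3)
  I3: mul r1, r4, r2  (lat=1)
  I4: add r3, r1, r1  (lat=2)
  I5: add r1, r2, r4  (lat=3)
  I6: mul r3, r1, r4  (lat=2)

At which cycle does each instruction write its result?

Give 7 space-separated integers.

I0 mul r2: issue@1 deps=(None,None) exec_start@1 write@2
I1 mul r4: issue@2 deps=(None,None) exec_start@2 write@5
I2 add r1: issue@3 deps=(0,0) exec_start@3 write@6
I3 mul r1: issue@4 deps=(1,0) exec_start@5 write@6
I4 add r3: issue@5 deps=(3,3) exec_start@6 write@8
I5 add r1: issue@6 deps=(0,1) exec_start@6 write@9
I6 mul r3: issue@7 deps=(5,1) exec_start@9 write@11

Answer: 2 5 6 6 8 9 11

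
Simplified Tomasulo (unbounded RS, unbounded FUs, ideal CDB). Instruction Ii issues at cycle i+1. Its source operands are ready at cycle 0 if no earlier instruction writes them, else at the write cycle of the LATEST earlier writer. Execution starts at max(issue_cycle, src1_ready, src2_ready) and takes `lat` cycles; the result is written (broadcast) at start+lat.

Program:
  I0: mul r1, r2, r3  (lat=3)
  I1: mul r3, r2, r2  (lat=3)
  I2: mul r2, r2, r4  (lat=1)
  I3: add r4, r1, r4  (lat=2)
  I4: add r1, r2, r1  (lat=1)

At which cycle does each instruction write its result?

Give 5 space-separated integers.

I0 mul r1: issue@1 deps=(None,None) exec_start@1 write@4
I1 mul r3: issue@2 deps=(None,None) exec_start@2 write@5
I2 mul r2: issue@3 deps=(None,None) exec_start@3 write@4
I3 add r4: issue@4 deps=(0,None) exec_start@4 write@6
I4 add r1: issue@5 deps=(2,0) exec_start@5 write@6

Answer: 4 5 4 6 6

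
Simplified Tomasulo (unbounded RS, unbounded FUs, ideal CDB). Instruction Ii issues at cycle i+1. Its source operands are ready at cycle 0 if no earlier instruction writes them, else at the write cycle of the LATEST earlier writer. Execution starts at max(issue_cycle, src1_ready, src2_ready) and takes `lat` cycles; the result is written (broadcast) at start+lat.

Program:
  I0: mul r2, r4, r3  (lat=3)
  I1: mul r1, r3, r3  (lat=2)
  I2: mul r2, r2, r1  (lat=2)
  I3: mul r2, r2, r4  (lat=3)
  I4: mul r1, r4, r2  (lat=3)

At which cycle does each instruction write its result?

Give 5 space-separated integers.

I0 mul r2: issue@1 deps=(None,None) exec_start@1 write@4
I1 mul r1: issue@2 deps=(None,None) exec_start@2 write@4
I2 mul r2: issue@3 deps=(0,1) exec_start@4 write@6
I3 mul r2: issue@4 deps=(2,None) exec_start@6 write@9
I4 mul r1: issue@5 deps=(None,3) exec_start@9 write@12

Answer: 4 4 6 9 12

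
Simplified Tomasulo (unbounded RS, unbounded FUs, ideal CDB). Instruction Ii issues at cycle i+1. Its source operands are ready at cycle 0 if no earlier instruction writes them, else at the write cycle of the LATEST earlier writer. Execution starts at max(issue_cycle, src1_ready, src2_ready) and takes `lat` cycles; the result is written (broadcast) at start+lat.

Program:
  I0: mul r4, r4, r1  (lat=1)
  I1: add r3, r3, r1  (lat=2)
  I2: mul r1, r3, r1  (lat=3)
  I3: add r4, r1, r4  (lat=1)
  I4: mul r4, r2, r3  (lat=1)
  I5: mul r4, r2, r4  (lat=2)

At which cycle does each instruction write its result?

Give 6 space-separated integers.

I0 mul r4: issue@1 deps=(None,None) exec_start@1 write@2
I1 add r3: issue@2 deps=(None,None) exec_start@2 write@4
I2 mul r1: issue@3 deps=(1,None) exec_start@4 write@7
I3 add r4: issue@4 deps=(2,0) exec_start@7 write@8
I4 mul r4: issue@5 deps=(None,1) exec_start@5 write@6
I5 mul r4: issue@6 deps=(None,4) exec_start@6 write@8

Answer: 2 4 7 8 6 8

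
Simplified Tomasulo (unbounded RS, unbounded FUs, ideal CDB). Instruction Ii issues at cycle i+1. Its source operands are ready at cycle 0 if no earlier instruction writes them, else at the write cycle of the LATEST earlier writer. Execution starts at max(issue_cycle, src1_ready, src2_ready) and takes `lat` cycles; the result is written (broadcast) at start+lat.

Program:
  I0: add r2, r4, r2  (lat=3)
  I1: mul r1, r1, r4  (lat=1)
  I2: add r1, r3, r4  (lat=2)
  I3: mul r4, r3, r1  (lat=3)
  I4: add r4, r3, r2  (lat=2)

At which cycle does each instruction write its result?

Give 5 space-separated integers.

Answer: 4 3 5 8 7

Derivation:
I0 add r2: issue@1 deps=(None,None) exec_start@1 write@4
I1 mul r1: issue@2 deps=(None,None) exec_start@2 write@3
I2 add r1: issue@3 deps=(None,None) exec_start@3 write@5
I3 mul r4: issue@4 deps=(None,2) exec_start@5 write@8
I4 add r4: issue@5 deps=(None,0) exec_start@5 write@7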